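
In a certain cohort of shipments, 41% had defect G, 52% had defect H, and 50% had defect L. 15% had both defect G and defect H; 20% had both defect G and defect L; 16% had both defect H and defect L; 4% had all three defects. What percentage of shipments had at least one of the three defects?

By inclusion-exclusion,
P(≥1) = 41 + 52 + 50 − 15 − 20 − 16 + 4 = 96%

96%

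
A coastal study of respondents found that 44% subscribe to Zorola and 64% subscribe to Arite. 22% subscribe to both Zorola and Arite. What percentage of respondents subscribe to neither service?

By inclusion-exclusion,
P(≥1) = 44 + 64 − 22 = 86%
P(none) = 100% − 86% = 14%

14%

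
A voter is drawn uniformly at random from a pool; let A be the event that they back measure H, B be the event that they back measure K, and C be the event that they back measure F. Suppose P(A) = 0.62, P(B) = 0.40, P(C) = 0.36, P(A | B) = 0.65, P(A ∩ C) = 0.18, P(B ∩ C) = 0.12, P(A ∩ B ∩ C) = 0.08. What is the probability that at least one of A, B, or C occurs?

P(A ∩ B) = P(B)·P(A|B) = 0.40 × 0.65 = 0.26
P(A ∪ B ∪ C) = 0.62 + 0.40 + 0.36 − 0.26 − 0.18 − 0.12 + 0.08 = 0.90

0.90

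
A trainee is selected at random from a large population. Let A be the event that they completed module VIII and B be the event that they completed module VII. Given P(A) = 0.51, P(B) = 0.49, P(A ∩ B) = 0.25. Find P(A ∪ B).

0.75

Inclusion–exclusion gives
P(A ∪ B) = 0.51 + 0.49 − 0.25 = 0.75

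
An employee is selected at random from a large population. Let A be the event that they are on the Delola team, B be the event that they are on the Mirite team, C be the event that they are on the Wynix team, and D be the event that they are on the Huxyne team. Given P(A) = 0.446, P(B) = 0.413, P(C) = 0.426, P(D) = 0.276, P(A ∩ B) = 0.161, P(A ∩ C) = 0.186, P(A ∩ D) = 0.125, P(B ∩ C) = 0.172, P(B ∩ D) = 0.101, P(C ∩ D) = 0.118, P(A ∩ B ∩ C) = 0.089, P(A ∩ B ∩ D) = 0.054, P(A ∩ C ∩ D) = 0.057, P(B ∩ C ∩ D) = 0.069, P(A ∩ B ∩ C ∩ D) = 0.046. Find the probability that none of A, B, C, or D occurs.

0.079

Using inclusion–exclusion:
P(A ∪ B ∪ C ∪ D) = 0.446 + 0.413 + 0.426 + 0.276 − 0.161 − 0.186 − 0.125 − 0.172 − 0.101 − 0.118 + 0.089 + 0.054 + 0.057 + 0.069 − 0.046 = 0.921
P(none) = 1 − 0.921 = 0.079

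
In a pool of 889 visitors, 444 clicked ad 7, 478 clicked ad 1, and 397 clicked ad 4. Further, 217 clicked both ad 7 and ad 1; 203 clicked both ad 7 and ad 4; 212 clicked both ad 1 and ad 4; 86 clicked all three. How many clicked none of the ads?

116

|at least one| = 444 + 478 + 397 − 217 − 203 − 212 + 86 = 773
None: 889 − 773 = 116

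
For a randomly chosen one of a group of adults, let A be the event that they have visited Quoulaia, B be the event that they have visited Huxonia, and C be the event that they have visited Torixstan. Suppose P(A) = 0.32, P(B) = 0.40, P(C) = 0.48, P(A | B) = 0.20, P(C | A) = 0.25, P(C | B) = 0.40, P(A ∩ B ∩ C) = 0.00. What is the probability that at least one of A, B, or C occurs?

P(A ∩ B) = P(B)·P(A|B) = 0.40 × 0.20 = 0.08
P(A ∩ C) = P(A)·P(C|A) = 0.32 × 0.25 = 0.08
P(B ∩ C) = P(B)·P(C|B) = 0.40 × 0.40 = 0.16
By inclusion–exclusion:
P(A ∪ B ∪ C) = 0.32 + 0.40 + 0.48 − 0.08 − 0.08 − 0.16 + 0.00 = 0.88

0.88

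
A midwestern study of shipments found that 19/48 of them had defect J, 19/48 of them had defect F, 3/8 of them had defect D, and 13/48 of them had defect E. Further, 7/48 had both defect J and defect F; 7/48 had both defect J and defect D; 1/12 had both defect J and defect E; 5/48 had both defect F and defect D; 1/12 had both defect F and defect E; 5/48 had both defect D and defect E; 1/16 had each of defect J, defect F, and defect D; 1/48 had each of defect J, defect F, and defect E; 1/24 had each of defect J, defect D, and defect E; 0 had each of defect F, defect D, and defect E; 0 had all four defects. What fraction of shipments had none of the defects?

5/48

Inclusion–exclusion gives
P(≥1) = 19/48 + 19/48 + 3/8 + 13/48 − 7/48 − 7/48 − 1/12 − 5/48 − 1/12 − 5/48 + 1/16 + 1/48 + 1/24 + 0 − 0 = 43/48
P(none) = 1 − 43/48 = 5/48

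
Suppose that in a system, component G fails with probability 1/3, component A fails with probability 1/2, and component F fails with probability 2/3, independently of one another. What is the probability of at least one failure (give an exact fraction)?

8/9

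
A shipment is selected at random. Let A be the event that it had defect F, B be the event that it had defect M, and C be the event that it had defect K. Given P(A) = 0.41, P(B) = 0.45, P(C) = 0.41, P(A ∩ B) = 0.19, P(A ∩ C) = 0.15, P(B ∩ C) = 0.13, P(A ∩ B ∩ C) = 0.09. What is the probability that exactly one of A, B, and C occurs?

P(exactly one) = 0.41 + 0.45 + 0.41 − 2·0.19 − 2·0.15 − 2·0.13 + 3·0.09 = 0.60

0.60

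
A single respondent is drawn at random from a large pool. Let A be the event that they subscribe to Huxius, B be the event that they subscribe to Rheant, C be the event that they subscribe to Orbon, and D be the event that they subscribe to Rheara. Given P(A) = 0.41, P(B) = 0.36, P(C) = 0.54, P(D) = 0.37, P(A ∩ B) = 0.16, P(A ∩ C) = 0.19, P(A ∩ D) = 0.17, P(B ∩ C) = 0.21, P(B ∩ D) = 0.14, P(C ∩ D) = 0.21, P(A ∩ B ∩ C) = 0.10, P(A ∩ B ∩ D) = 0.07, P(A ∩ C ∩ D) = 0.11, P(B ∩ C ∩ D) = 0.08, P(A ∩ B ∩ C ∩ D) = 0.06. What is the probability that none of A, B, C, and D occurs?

P(A ∪ B ∪ C ∪ D) = 0.41 + 0.36 + 0.54 + 0.37 − 0.16 − 0.19 − 0.17 − 0.21 − 0.14 − 0.21 + 0.10 + 0.07 + 0.11 + 0.08 − 0.06 = 0.90
P(none) = 1 − 0.90 = 0.10

0.10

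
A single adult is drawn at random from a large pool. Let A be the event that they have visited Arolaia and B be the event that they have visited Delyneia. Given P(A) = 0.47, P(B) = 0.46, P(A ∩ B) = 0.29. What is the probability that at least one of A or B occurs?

P(A ∪ B) = 0.47 + 0.46 − 0.29 = 0.64

0.64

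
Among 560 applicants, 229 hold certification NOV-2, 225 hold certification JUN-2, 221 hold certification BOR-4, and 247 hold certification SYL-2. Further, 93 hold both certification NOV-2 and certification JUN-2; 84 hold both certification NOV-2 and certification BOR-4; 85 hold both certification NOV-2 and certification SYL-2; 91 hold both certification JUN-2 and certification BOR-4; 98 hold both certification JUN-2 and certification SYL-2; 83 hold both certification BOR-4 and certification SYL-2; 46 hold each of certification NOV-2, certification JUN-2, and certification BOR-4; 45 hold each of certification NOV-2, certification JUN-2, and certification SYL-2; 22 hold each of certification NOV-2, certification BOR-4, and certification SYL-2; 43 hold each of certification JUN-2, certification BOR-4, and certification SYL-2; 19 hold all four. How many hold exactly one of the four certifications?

246

By inclusion–exclusion (exactly-one form):
|exactly one| = 229 + 225 + 221 + 247 − 2·93 − 2·84 − 2·85 − 2·91 − 2·98 − 2·83 + 3·46 + 3·45 + 3·22 + 3·43 − 4·19 = 246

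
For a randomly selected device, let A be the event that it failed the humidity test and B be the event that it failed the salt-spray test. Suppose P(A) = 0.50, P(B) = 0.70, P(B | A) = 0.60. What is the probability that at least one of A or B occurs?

P(A ∩ B) = P(A)·P(B|A) = 0.50 × 0.60 = 0.30
By inclusion–exclusion:
P(A ∪ B) = 0.50 + 0.70 − 0.30 = 0.90

0.90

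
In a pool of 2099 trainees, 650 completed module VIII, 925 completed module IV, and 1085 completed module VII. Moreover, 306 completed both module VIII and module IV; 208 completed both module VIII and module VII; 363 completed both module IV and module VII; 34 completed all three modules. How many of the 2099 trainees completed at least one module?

1817

|at least one| = 650 + 925 + 1085 − 306 − 208 − 363 + 34 = 1817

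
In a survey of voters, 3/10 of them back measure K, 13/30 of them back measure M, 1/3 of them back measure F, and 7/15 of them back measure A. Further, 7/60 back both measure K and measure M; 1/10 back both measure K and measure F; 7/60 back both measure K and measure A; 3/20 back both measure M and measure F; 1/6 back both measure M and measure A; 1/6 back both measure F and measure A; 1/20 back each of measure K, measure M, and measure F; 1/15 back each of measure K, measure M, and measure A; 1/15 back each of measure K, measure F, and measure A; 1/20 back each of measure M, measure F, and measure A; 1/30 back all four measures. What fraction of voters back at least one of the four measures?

Using inclusion–exclusion:
P(at least one) = 3/10 + 13/30 + 1/3 + 7/15 − 7/60 − 1/10 − 7/60 − 3/20 − 1/6 − 1/6 + 1/20 + 1/15 + 1/15 + 1/20 − 1/30 = 11/12

11/12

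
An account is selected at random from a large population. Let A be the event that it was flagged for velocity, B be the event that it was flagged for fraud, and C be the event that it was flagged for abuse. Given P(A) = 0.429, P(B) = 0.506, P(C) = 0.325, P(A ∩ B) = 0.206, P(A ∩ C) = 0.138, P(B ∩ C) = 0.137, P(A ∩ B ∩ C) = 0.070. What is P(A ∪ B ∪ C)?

By inclusion-exclusion,
P(A ∪ B ∪ C) = 0.429 + 0.506 + 0.325 − 0.206 − 0.138 − 0.137 + 0.070 = 0.849

0.849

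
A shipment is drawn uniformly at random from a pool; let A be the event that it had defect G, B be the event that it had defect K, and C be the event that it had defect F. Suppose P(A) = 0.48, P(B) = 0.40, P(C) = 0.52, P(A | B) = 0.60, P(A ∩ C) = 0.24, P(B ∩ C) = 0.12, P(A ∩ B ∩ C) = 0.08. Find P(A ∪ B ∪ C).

P(A ∩ B) = P(B)·P(A|B) = 0.40 × 0.60 = 0.24
Using inclusion–exclusion:
P(A ∪ B ∪ C) = 0.48 + 0.40 + 0.52 − 0.24 − 0.24 − 0.12 + 0.08 = 0.88

0.88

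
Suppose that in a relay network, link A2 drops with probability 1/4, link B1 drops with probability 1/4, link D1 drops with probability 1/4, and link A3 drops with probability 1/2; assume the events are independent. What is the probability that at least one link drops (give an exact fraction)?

101/128

P(none) = (1 − 1/4) × (1 − 1/4) × (1 − 1/4) × (1 − 1/2) = 3/4 × 3/4 × 3/4 × 1/2 = 27/128
P(at least one) = 1 − 27/128 = 101/128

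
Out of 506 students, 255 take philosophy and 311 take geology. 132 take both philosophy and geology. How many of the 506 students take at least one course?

By inclusion-exclusion,
|at least one| = 255 + 311 − 132 = 434

434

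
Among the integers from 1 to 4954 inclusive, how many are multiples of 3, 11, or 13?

2182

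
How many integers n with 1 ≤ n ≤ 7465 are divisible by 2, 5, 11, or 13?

3732 + 1493 + 678 + 574 − 746 − 339 − 287 − 135 − 114 − 52 + 67 + 57 + 26 + 10 − 5 = 4959

4959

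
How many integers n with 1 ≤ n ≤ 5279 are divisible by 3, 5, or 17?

2628

Apply inclusion-exclusion:
floor(5279/3) + floor(5279/5) + floor(5279/17) − floor(5279/15) − floor(5279/51) − floor(5279/85) + floor(5279/255) = 1759 + 1055 + 310 − 351 − 103 − 62 + 20 = 2628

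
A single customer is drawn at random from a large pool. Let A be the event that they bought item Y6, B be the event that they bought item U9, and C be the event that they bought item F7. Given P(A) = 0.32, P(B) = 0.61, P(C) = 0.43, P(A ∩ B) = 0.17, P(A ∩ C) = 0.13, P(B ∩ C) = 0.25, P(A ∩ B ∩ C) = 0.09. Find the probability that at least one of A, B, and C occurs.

Apply inclusion-exclusion:
P(A ∪ B ∪ C) = 0.32 + 0.61 + 0.43 − 0.17 − 0.13 − 0.25 + 0.09 = 0.90

0.90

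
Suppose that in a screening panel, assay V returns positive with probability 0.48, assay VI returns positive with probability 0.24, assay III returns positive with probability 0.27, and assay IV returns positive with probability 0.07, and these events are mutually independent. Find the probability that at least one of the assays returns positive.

0.73169872

P(none) = (1 − 0.48) × (1 − 0.24) × (1 − 0.27) × (1 − 0.07) = 0.52 × 0.76 × 0.73 × 0.93 = 0.26830128
P(at least one) = 1 − 0.26830128 = 0.73169872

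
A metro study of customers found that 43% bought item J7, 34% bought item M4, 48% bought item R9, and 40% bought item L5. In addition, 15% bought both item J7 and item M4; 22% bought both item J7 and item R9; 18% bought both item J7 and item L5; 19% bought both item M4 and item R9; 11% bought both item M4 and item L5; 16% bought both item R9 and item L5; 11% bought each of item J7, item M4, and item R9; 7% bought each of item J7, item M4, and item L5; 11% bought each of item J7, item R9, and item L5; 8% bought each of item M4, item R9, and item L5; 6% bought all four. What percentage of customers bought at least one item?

95%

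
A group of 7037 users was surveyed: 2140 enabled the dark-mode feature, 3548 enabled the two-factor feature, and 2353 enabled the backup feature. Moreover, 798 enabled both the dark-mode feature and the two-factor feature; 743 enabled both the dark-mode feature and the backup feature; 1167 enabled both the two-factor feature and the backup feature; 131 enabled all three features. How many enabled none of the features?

1573

|at least one| = 2140 + 3548 + 2353 − 798 − 743 − 1167 + 131 = 5464
None: 7037 − 5464 = 1573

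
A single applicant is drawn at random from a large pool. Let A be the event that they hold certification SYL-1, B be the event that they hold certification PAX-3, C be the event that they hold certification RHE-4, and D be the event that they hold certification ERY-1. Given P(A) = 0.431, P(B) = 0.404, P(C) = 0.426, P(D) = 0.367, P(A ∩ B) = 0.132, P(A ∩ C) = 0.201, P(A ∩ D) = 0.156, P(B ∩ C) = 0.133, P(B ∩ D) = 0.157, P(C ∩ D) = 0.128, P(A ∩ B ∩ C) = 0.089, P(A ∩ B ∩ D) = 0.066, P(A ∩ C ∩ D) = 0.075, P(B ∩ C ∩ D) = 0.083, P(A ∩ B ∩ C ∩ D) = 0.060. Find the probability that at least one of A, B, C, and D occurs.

0.974

By inclusion-exclusion,
P(A ∪ B ∪ C ∪ D) = 0.431 + 0.404 + 0.426 + 0.367 − 0.132 − 0.201 − 0.156 − 0.133 − 0.157 − 0.128 + 0.089 + 0.066 + 0.075 + 0.083 − 0.060 = 0.974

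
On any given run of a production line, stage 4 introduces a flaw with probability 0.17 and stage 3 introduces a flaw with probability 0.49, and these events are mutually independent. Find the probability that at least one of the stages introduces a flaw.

P(none) = (1 − 0.17) × (1 − 0.49) = 0.83 × 0.51 = 0.4233
P(at least one) = 1 − 0.4233 = 0.5767

0.5767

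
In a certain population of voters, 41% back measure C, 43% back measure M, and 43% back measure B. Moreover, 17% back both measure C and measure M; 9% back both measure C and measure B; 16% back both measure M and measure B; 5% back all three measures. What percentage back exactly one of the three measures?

P(exactly one) = 41 + 43 + 43 − 2·17 − 2·9 − 2·16 + 3·5 = 58%

58%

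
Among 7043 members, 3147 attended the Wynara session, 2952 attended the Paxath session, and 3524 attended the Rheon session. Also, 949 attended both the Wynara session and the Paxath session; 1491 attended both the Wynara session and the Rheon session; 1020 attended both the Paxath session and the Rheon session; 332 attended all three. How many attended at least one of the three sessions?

6495

N(≥1) = 3147 + 2952 + 3524 − 949 − 1491 − 1020 + 332 = 6495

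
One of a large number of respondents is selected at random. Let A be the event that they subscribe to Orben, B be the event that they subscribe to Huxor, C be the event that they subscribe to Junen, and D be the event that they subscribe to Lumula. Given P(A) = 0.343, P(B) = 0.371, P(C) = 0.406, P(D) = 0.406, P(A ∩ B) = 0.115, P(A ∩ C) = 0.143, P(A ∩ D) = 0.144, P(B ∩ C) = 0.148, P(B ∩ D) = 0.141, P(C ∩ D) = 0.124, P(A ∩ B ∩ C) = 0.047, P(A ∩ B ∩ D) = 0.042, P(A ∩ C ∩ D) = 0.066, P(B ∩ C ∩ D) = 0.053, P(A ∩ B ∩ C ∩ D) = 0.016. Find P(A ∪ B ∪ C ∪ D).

0.903

By inclusion-exclusion,
P(A ∪ B ∪ C ∪ D) = 0.343 + 0.371 + 0.406 + 0.406 − 0.115 − 0.143 − 0.144 − 0.148 − 0.141 − 0.124 + 0.047 + 0.042 + 0.066 + 0.053 − 0.016 = 0.903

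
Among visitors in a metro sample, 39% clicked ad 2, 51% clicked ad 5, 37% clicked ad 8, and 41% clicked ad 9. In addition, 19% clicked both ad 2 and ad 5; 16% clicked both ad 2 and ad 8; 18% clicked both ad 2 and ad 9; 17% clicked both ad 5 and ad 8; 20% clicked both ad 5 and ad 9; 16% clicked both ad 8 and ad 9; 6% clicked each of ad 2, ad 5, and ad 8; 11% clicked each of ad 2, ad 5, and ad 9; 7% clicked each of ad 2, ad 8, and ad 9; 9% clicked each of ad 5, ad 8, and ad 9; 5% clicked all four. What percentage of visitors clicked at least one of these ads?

90%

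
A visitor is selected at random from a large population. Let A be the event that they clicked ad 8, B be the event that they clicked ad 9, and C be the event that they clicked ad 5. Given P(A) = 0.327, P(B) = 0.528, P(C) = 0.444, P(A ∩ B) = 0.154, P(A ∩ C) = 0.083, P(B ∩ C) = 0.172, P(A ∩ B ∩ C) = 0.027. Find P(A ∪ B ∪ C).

0.917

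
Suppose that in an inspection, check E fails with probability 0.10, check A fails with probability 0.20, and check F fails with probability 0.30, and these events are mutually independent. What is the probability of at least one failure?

0.496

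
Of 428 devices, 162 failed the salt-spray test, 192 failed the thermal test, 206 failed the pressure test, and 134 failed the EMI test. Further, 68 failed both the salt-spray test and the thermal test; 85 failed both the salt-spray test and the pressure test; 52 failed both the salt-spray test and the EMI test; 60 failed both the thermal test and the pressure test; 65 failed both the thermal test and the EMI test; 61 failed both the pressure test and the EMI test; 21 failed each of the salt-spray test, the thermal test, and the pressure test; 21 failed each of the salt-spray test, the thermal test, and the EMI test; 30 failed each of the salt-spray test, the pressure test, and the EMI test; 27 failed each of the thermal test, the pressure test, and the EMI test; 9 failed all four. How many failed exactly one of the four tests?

173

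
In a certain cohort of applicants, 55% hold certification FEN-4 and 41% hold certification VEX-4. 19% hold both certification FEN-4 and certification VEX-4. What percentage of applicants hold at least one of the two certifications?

77%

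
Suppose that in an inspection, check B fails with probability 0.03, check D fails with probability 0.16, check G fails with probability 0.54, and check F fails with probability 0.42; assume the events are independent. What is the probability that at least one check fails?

P(none) = (1 − 0.03) × (1 − 0.16) × (1 − 0.54) × (1 − 0.42) = 0.97 × 0.84 × 0.46 × 0.58 = 0.21738864
P(at least one) = 1 − 0.21738864 = 0.78261136

0.78261136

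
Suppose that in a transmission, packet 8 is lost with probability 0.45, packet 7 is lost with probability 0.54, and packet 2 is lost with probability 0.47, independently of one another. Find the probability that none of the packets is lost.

Independence gives P(none) = ∏(1 − pᵢ).
P(none) = (1 − 0.45) × (1 − 0.54) × (1 − 0.47) = 0.55 × 0.46 × 0.53 = 0.13409

0.13409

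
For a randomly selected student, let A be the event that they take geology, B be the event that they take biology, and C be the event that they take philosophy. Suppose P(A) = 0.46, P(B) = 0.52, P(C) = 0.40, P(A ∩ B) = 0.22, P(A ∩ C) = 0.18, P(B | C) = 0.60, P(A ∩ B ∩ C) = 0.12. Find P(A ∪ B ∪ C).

0.86

P(B ∩ C) = P(C)·P(B|C) = 0.40 × 0.60 = 0.24
P(A ∪ B ∪ C) = 0.46 + 0.52 + 0.40 − 0.22 − 0.18 − 0.24 + 0.12 = 0.86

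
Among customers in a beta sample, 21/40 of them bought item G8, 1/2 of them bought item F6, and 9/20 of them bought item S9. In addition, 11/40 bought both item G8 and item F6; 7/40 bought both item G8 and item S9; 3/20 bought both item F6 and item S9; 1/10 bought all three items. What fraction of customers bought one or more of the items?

39/40

P(union) = 21/40 + 1/2 + 9/20 − 11/40 − 7/40 − 3/20 + 1/10 = 39/40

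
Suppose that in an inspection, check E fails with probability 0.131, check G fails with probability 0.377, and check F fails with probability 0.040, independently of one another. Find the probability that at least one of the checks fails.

P(none) = (1 − 0.131) × (1 − 0.377) × (1 − 0.040) = 0.869 × 0.623 × 0.960 = 0.51973152
P(at least one) = 1 − 0.51973152 = 0.48026848

0.48026848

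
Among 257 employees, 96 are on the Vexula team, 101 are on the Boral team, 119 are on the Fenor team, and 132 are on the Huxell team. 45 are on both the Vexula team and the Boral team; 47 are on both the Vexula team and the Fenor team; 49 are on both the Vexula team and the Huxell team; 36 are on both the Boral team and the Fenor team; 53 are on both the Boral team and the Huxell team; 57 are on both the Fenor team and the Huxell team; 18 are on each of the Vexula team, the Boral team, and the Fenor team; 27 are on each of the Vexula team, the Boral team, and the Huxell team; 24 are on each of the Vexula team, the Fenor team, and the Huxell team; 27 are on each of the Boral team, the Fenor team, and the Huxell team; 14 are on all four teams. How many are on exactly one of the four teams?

|exactly one| = 96 + 101 + 119 + 132 − 2·45 − 2·47 − 2·49 − 2·36 − 2·53 − 2·57 + 3·18 + 3·27 + 3·24 + 3·27 − 4·14 = 106

106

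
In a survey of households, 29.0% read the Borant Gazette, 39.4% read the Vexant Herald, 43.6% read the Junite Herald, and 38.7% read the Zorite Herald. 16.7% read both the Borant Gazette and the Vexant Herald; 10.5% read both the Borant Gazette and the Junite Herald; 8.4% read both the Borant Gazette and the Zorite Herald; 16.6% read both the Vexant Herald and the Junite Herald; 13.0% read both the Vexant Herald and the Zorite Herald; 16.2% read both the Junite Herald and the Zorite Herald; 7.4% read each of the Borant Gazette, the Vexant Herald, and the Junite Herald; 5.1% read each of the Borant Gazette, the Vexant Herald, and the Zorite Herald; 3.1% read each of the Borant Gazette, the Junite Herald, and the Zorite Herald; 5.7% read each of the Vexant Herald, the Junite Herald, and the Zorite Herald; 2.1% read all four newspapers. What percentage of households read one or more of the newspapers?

Inclusion–exclusion gives
P(union) = 29.0 + 39.4 + 43.6 + 38.7 − 16.7 − 10.5 − 8.4 − 16.6 − 13.0 − 16.2 + 7.4 + 5.1 + 3.1 + 5.7 − 2.1 = 88.5%

88.5%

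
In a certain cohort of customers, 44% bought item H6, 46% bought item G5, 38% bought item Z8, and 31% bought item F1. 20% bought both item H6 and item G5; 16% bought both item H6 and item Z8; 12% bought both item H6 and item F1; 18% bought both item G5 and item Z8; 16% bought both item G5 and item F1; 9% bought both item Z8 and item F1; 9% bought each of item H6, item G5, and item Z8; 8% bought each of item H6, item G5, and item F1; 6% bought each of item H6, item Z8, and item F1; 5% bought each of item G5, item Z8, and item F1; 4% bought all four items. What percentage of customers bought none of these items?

Inclusion–exclusion gives
P(union) = 44 + 46 + 38 + 31 − 20 − 16 − 12 − 18 − 16 − 9 + 9 + 8 + 6 + 5 − 4 = 92%
P(none) = 100% − 92% = 8%

8%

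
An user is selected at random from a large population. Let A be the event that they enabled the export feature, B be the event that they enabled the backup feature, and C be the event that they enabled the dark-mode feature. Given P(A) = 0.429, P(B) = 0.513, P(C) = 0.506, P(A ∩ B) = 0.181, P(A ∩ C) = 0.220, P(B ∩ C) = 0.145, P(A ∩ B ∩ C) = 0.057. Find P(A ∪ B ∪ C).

P(A ∪ B ∪ C) = 0.429 + 0.513 + 0.506 − 0.181 − 0.220 − 0.145 + 0.057 = 0.959

0.959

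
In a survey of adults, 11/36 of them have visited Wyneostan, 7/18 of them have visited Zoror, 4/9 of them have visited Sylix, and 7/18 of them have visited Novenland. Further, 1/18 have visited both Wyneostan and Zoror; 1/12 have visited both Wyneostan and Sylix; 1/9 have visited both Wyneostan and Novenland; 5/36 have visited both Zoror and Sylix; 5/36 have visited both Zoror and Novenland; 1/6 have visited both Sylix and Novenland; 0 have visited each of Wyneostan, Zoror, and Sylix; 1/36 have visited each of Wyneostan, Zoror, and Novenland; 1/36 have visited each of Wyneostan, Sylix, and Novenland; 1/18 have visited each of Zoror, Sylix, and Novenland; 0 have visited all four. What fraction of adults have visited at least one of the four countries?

17/18

By inclusion-exclusion,
P(union) = 11/36 + 7/18 + 4/9 + 7/18 − 1/18 − 1/12 − 1/9 − 5/36 − 5/36 − 1/6 + 0 + 1/36 + 1/36 + 1/18 − 0 = 17/18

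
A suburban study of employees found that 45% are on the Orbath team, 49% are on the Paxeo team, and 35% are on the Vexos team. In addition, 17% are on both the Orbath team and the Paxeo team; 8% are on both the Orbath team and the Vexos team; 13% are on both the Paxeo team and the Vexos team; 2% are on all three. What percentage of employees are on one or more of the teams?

Inclusion–exclusion gives
P(at least one) = 45 + 49 + 35 − 17 − 8 − 13 + 2 = 93%

93%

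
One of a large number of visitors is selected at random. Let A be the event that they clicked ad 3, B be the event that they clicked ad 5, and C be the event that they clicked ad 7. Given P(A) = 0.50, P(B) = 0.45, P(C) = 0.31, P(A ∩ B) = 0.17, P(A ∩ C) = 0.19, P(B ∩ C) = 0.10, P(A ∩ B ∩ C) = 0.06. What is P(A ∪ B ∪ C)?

Inclusion–exclusion gives
P(A ∪ B ∪ C) = 0.50 + 0.45 + 0.31 − 0.17 − 0.19 − 0.10 + 0.06 = 0.86

0.86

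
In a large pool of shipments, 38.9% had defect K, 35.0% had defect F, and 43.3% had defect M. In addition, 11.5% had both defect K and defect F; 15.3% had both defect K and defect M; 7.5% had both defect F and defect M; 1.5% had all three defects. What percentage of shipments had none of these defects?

15.6%

By inclusion–exclusion:
P(union) = 38.9 + 35.0 + 43.3 − 11.5 − 15.3 − 7.5 + 1.5 = 84.4%
P(none) = 100% − 84.4% = 15.6%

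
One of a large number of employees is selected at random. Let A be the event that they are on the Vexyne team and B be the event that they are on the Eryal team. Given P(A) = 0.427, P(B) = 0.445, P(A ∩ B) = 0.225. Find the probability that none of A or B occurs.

P(A ∪ B) = 0.427 + 0.445 − 0.225 = 0.647
P(none) = 1 − 0.647 = 0.353

0.353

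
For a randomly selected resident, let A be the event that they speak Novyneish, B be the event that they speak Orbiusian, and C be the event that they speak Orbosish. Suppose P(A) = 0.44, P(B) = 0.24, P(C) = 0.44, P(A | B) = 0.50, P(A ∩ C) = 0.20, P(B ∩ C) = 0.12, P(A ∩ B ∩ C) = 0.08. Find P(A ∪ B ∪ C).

0.76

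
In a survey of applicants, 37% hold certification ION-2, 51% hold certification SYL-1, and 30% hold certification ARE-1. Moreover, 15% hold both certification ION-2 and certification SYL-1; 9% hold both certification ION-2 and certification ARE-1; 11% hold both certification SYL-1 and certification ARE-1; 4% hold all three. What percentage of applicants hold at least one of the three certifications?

By inclusion–exclusion:
P(≥1) = 37 + 51 + 30 − 15 − 9 − 11 + 4 = 87%

87%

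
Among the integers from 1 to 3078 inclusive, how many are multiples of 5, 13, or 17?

By inclusion-exclusion,
⌊3078/5⌋ + ⌊3078/13⌋ + ⌊3078/17⌋ − ⌊3078/65⌋ − ⌊3078/85⌋ − ⌊3078/221⌋ + ⌊3078/1105⌋ = 615 + 236 + 181 − 47 − 36 − 13 + 2 = 938

938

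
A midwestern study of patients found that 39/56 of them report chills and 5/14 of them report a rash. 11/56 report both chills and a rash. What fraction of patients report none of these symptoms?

By inclusion-exclusion,
P(≥1) = 39/56 + 5/14 − 11/56 = 6/7
P(none) = 1 − 6/7 = 1/7

1/7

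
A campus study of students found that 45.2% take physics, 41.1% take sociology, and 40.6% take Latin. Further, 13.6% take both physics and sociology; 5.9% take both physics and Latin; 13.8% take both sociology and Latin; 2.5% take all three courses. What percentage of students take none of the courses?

3.9%

P(at least one) = 45.2 + 41.1 + 40.6 − 13.6 − 5.9 − 13.8 + 2.5 = 96.1%
P(none) = 100% − 96.1% = 3.9%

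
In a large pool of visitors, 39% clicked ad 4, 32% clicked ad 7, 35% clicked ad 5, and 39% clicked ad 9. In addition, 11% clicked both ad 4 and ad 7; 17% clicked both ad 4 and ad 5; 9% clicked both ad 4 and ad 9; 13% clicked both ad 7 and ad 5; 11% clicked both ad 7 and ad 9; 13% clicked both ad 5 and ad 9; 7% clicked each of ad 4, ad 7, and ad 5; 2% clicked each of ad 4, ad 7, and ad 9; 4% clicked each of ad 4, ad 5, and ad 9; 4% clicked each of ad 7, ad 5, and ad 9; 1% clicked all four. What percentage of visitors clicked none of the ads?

13%

Apply inclusion-exclusion:
P(at least one) = 39 + 32 + 35 + 39 − 11 − 17 − 9 − 13 − 11 − 13 + 7 + 2 + 4 + 4 − 1 = 87%
P(none) = 100% − 87% = 13%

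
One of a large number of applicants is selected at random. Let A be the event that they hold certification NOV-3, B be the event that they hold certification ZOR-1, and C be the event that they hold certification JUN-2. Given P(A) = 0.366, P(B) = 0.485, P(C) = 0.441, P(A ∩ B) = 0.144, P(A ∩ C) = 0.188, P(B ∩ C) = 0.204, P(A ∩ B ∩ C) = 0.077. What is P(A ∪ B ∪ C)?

0.833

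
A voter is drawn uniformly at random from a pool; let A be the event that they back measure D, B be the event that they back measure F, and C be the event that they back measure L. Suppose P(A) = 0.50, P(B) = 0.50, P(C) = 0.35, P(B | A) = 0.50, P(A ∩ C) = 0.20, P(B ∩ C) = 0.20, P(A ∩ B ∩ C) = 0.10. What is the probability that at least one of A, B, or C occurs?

P(A ∩ B) = P(A)·P(B|A) = 0.50 × 0.50 = 0.25
Apply inclusion-exclusion:
P(A ∪ B ∪ C) = 0.50 + 0.50 + 0.35 − 0.25 − 0.20 − 0.20 + 0.10 = 0.80

0.80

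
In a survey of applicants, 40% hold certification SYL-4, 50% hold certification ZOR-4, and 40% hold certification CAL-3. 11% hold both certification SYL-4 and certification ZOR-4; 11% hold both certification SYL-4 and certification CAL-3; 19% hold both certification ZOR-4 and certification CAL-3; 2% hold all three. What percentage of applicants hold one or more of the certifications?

Inclusion–exclusion gives
P(union) = 40 + 50 + 40 − 11 − 11 − 19 + 2 = 91%

91%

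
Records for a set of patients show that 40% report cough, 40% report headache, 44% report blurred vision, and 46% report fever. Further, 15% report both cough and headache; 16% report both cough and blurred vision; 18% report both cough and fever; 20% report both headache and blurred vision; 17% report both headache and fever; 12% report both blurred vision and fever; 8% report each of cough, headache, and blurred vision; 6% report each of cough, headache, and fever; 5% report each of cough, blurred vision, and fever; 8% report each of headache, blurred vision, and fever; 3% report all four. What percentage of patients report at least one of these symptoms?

96%

Apply inclusion-exclusion:
P(union) = 40 + 40 + 44 + 46 − 15 − 16 − 18 − 20 − 17 − 12 + 8 + 6 + 5 + 8 − 3 = 96%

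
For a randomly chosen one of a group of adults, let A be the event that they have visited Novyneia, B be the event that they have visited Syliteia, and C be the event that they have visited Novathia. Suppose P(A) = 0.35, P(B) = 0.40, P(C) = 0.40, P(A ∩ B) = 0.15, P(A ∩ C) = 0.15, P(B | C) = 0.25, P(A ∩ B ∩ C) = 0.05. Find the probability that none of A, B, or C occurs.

0.20

P(B ∩ C) = P(C)·P(B|C) = 0.40 × 0.25 = 0.10
By inclusion–exclusion:
P(A ∪ B ∪ C) = 0.35 + 0.40 + 0.40 − 0.15 − 0.15 − 0.10 + 0.05 = 0.80
P(none) = 1 − 0.80 = 0.20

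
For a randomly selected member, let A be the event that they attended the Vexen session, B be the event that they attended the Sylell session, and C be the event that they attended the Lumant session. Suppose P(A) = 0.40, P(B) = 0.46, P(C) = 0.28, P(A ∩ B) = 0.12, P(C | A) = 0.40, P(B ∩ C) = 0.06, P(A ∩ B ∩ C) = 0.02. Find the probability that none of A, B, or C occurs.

0.18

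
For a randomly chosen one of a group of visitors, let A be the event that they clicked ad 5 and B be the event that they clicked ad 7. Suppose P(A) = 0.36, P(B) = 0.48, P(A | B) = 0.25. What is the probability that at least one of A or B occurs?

P(A ∩ B) = P(B)·P(A|B) = 0.48 × 0.25 = 0.12
Using inclusion–exclusion:
P(A ∪ B) = 0.36 + 0.48 − 0.12 = 0.72

0.72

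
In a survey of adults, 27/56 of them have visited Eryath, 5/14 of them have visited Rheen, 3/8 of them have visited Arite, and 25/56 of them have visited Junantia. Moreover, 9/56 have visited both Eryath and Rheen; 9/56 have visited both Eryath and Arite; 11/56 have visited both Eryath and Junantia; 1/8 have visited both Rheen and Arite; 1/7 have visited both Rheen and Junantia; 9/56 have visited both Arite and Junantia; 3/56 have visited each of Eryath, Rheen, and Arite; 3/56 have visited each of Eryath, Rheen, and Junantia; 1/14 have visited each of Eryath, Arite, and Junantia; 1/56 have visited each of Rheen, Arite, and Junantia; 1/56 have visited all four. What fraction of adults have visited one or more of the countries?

25/28

By inclusion-exclusion,
P(union) = 27/56 + 5/14 + 3/8 + 25/56 − 9/56 − 9/56 − 11/56 − 1/8 − 1/7 − 9/56 + 3/56 + 3/56 + 1/14 + 1/56 − 1/56 = 25/28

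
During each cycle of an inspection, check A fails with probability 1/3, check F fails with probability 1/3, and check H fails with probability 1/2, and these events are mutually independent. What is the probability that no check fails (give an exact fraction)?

2/9

Independence gives P(none) = ∏(1 − pᵢ).
P(none) = (1 − 1/3) × (1 − 1/3) × (1 − 1/2) = 2/3 × 2/3 × 1/2 = 2/9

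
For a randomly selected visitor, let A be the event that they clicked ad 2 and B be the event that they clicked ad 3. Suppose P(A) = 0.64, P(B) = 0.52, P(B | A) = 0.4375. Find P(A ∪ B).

0.88

P(A ∩ B) = P(A)·P(B|A) = 0.64 × 0.4375 = 0.28
By inclusion–exclusion:
P(A ∪ B) = 0.64 + 0.52 − 0.28 = 0.88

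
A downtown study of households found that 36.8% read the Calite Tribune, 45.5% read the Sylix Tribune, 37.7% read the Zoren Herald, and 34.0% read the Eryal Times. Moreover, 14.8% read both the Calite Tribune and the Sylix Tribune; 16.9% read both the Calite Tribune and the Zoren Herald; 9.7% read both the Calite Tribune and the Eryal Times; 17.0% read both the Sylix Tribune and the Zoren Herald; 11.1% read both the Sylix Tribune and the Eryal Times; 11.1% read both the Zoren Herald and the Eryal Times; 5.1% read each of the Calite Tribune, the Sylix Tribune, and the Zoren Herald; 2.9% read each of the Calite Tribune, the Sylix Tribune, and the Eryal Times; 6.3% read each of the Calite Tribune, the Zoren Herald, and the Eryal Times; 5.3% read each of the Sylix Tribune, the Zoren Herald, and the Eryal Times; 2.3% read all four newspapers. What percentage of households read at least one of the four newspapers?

90.7%

By inclusion-exclusion,
P(at least one) = 36.8 + 45.5 + 37.7 + 34.0 − 14.8 − 16.9 − 9.7 − 17.0 − 11.1 − 11.1 + 5.1 + 2.9 + 6.3 + 5.3 − 2.3 = 90.7%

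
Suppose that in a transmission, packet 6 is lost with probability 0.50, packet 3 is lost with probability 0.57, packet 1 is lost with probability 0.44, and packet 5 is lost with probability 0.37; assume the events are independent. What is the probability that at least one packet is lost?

Since the events are independent, P(none) is the product of the individual non-occurrence probabilities.
P(none) = (1 − 0.50) × (1 − 0.57) × (1 − 0.44) × (1 − 0.37) = 0.50 × 0.43 × 0.56 × 0.63 = 0.075852
P(at least one) = 1 − 0.075852 = 0.924148

0.924148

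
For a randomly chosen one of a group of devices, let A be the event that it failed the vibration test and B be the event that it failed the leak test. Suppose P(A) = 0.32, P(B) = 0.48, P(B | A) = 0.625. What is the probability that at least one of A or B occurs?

0.60

P(A ∩ B) = P(A)·P(B|A) = 0.32 × 0.625 = 0.20
P(A ∪ B) = 0.32 + 0.48 − 0.20 = 0.60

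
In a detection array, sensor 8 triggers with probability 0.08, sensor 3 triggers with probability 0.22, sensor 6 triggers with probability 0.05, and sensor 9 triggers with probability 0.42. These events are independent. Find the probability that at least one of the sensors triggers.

P(none) = (1 − 0.08) × (1 − 0.22) × (1 − 0.05) × (1 − 0.42) = 0.92 × 0.78 × 0.95 × 0.58 = 0.3953976
P(at least one) = 1 − 0.3953976 = 0.6046024

0.6046024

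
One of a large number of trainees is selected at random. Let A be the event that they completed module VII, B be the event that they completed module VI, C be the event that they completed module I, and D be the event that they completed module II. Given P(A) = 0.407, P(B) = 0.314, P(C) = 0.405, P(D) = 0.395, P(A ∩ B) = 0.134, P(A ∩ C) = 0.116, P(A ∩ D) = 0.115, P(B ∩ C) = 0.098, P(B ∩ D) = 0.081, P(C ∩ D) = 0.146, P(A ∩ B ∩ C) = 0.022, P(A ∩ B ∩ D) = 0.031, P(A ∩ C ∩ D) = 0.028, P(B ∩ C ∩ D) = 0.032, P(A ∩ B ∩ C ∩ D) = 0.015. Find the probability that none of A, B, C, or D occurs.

0.071

By inclusion-exclusion,
P(A ∪ B ∪ C ∪ D) = 0.407 + 0.314 + 0.405 + 0.395 − 0.134 − 0.116 − 0.115 − 0.098 − 0.081 − 0.146 + 0.022 + 0.031 + 0.028 + 0.032 − 0.015 = 0.929
P(none) = 1 − 0.929 = 0.071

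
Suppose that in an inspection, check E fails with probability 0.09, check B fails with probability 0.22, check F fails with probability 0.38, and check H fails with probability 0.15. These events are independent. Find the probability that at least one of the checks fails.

Independence gives P(none) = ∏(1 − pᵢ).
P(none) = (1 − 0.09) × (1 − 0.22) × (1 − 0.38) × (1 − 0.15) = 0.91 × 0.78 × 0.62 × 0.85 = 0.3740646
P(at least one) = 1 − 0.3740646 = 0.6259354

0.6259354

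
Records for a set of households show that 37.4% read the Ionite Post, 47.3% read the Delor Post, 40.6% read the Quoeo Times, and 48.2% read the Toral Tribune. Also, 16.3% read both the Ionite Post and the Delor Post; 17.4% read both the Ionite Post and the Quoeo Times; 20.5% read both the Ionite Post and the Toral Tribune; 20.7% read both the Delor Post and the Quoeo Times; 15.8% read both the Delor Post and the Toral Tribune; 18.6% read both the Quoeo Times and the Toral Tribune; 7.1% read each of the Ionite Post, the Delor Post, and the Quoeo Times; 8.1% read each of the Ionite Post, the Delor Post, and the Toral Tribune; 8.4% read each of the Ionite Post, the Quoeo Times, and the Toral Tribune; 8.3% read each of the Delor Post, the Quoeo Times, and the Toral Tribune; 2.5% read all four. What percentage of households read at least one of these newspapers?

Inclusion–exclusion gives
P(≥1) = 37.4 + 47.3 + 40.6 + 48.2 − 16.3 − 17.4 − 20.5 − 20.7 − 15.8 − 18.6 + 7.1 + 8.1 + 8.4 + 8.3 − 2.5 = 93.6%

93.6%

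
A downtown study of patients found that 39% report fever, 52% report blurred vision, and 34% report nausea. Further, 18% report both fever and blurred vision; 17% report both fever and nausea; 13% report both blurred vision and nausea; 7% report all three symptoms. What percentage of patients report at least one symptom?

84%

By inclusion–exclusion:
P(≥1) = 39 + 52 + 34 − 18 − 17 − 13 + 7 = 84%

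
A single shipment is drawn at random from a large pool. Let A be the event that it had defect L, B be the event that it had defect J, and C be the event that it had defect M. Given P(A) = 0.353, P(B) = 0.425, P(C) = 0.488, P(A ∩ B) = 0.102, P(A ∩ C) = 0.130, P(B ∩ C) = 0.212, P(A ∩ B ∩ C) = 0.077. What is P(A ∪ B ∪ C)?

0.899

P(A ∪ B ∪ C) = 0.353 + 0.425 + 0.488 − 0.102 − 0.130 − 0.212 + 0.077 = 0.899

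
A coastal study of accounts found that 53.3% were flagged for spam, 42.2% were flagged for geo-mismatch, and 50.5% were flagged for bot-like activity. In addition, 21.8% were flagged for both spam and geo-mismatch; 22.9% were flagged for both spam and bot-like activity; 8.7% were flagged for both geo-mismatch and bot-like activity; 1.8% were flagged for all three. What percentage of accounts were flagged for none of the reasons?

5.6%

P(union) = 53.3 + 42.2 + 50.5 − 21.8 − 22.9 − 8.7 + 1.8 = 94.4%
P(none) = 100% − 94.4% = 5.6%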